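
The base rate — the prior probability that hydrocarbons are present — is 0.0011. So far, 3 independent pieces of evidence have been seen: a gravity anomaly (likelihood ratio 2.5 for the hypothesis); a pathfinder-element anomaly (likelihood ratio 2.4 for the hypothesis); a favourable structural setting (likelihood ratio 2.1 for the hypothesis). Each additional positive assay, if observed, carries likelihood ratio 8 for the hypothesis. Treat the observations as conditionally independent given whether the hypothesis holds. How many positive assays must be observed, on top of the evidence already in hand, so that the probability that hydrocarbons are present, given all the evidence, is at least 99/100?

5

Prior odds = 0.0011/0.9989 = 11/9989.
Combined Bayes factor of the evidence already in hand = 2.5 × 2.4 × 2.1 = 12.6.
Odds after that evidence = (11/9989) × 12.6 = 99/7135.
Target odds = 0.99/0.01 = 99.
Need 8ⁿ ≥ 99 ÷ (99/7135) = 7135.
8⁴ = 4096 falls short of 7135 but 8⁵ = 32768 reaches it, so n = 5.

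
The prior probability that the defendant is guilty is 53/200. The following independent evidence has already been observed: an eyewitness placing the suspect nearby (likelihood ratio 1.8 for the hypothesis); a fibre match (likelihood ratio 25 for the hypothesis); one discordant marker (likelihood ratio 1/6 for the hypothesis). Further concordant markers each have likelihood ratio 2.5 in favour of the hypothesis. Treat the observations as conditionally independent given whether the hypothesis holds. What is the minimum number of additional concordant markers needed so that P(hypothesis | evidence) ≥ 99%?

Prior odds = 0.265/0.735 = 53/147.
Combined Bayes factor of the evidence already in hand = 1.8 × 25 × (1/6) = 7.5.
Odds after that evidence = (53/147) × 7.5 = 265/98.
Target odds = 0.99/0.01 = 99.
Need 2.5ⁿ ≥ 99 ÷ (265/98) = 9702/265.
2.5³ = 15.625 falls short of 9702/265 but 2.5⁴ = 39.0625 reaches it, so n = 4.

4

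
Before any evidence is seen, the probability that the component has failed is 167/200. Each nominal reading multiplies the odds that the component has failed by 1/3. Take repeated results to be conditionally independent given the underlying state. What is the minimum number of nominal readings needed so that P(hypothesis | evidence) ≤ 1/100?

Prior odds = 0.835/0.165 = 167/33.
Likelihood ratio per nominal reading = 1/3.
Target odds: 0.01 ÷ 0.99 = 1/99.
Need (167/33) × (1/3)ⁿ ≤ 1/99, i.e. (1/3)ⁿ ≤ 1/501.
(1/3)⁵ = 1/243 is still above 1/501 but (1/3)⁶ = 1/729 is at or below it, so n = 6.

6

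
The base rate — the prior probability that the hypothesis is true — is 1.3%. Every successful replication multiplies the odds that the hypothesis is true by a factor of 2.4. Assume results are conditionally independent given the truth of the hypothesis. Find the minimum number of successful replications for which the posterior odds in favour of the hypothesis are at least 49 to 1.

10

Prior odds = 0.013/0.987 = 13/987.
Likelihood ratio per successful replication = 2.4.
Target odds = 49.
Require 2.4ⁿ ≥ 49 ÷ (13/987) = 48363/13.
2.4⁹ ≈2641.81 falls short of 48363/13 but 2.4¹⁰ ≈6340.34 reaches it, so n = 10.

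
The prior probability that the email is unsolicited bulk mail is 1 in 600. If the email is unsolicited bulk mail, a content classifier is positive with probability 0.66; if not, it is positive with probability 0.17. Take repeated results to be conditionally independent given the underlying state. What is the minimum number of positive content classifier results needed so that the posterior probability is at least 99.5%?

Prior odds: (1/600) ÷ (599/600) = 1/599.
Likelihood ratio of a positive = 0.66/0.17 = 66/17.
Target posterior odds = 0.995/0.005 = 199.
Need (1/599) × (66/17)ⁿ ≥ 199, i.e. (66/17)ⁿ ≥ 119201.
(66/17)⁸ ≈51613.1 falls short of 119201 but (66/17)⁹ ≈200380 reaches it, so n = 9.

9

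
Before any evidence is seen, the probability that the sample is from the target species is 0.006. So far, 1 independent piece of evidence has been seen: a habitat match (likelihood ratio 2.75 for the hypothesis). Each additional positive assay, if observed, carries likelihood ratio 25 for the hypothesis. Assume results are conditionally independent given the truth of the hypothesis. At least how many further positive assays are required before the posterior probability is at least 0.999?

4

Prior odds = 0.006/0.994 = 3/497.
Bayes factor of the evidence already in hand = 2.75.
Odds after that evidence = (3/497) × 2.75 = 33/1988.
Target odds = 0.999/0.001 = 999.
Need 25ⁿ ≥ 999 ÷ (33/1988) = 662004/11.
25³ = 15625 falls short of 662004/11 but 25⁴ = 390625 reaches it, so n = 4.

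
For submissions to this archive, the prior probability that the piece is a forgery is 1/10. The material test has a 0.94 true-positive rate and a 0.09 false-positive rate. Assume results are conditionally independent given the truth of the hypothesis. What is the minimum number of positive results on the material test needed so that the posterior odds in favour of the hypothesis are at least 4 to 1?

Prior odds: 0.1 ÷ 0.9 = 1/9.
Likelihood ratio of a positive result = 0.94/0.09 = 94/9.
Target odds = 4.
Need (1/9) × (94/9)ⁿ ≥ 4, i.e. (94/9)ⁿ ≥ 36.
(94/9)¹ = 94/9 falls short of 36 but (94/9)² = 8836/81 reaches it, so n = 2.

2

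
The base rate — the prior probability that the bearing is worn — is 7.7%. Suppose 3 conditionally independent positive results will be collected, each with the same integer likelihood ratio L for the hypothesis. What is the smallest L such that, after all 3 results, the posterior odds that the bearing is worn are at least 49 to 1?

Prior odds = 0.077/0.923 = 77/923.
Target odds = 49.
Need L³ ≥ 49 ÷ (77/923) = 6461/11.
8³ = 512 < 6461/11 ≤ 729 = 9³, so L = 9.

9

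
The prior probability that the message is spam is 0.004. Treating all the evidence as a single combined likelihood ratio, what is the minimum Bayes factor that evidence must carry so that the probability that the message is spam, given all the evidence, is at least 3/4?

747

Prior odds = 0.004/0.996 = 1/249.
Target odds = 0.75/0.25 = 3.
Required Bayes factor = 3 ÷ (1/249) = 747.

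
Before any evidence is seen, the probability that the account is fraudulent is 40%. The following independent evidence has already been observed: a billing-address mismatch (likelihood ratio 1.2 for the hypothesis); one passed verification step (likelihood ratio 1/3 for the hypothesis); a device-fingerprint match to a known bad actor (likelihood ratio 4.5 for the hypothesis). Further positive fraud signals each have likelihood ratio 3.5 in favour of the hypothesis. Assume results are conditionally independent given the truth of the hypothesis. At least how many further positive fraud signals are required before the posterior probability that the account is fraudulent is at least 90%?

Prior odds = 0.4/0.6 = 2/3.
Combined Bayes factor of the evidence already in hand = 1.2 × (1/3) × 4.5 = 1.8.
Odds after that evidence = (2/3) × 1.8 = 1.2.
Target odds = 0.9/0.1 = 9.
Need 3.5ⁿ ≥ 9 ÷ 1.2 = 7.5.
3.5¹ = 3.5 falls short of 7.5 but 3.5² = 12.25 reaches it, so n = 2.

2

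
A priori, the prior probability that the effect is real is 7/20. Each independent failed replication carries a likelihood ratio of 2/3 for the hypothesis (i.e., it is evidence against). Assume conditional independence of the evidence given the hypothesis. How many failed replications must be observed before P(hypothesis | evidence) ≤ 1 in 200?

12

Prior odds: 0.35 ÷ 0.65 = 7/13.
Likelihood ratio per failed replication = 2/3.
Target odds: 0.005 ÷ 0.995 = 1/199.
Need (7/13) × (2/3)ⁿ ≤ 1/199, i.e. (2/3)ⁿ ≤ 13/1393.
(2/3)¹¹ = 2048/177147 is still above 13/1393 but (2/3)¹² = 4096/531441 is at or below it, so n = 12.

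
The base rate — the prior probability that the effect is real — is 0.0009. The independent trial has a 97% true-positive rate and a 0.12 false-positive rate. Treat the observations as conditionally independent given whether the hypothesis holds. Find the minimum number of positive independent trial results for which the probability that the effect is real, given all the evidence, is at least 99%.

6

Prior odds = 0.0009/0.9991 = 9/9991.
Likelihood ratio of a positive result = 0.97/0.12 = 97/12.
Target odds: 0.99 ÷ 0.01 = 99.
Require (97/12)ⁿ ≥ 99 ÷ (9/9991) = 109901.
(97/12)⁵ ≈34510.6 falls short of 109901 but (97/12)⁶ ≈278961 reaches it, so n = 6.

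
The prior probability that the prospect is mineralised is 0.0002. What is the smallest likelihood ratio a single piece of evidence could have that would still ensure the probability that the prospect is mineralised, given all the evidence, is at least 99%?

Prior odds = 0.0002/0.9998 = 1/4999.
Target odds = 0.99/0.01 = 99.
Required Bayes factor = 99 ÷ (1/4999) = 494901.

494901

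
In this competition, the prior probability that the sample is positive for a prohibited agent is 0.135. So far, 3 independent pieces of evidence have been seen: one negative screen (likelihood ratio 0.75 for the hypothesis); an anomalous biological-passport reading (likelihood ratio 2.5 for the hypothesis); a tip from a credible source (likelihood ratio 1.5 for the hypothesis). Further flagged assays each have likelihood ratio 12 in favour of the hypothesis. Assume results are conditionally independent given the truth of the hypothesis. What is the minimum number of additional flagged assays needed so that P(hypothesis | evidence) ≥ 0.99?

Prior odds = 0.135/0.865 = 27/173.
Combined Bayes factor of the evidence already in hand = 0.75 × 2.5 × 1.5 = 2.8125.
Odds after that evidence = (27/173) × 2.8125 = 1215/2768.
Target odds = 0.99/0.01 = 99.
Need 12ⁿ ≥ 99 ÷ (1215/2768) = 30448/135.
12² = 144 falls short of 30448/135 but 12³ = 1728 reaches it, so n = 3.

3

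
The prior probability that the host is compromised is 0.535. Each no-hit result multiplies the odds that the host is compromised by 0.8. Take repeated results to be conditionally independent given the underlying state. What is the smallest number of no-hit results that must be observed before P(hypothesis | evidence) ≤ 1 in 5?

Prior odds: 0.535 ÷ 0.465 = 107/93.
Likelihood ratio per no-hit result = 0.8.
Target odds: 0.2 ÷ 0.8 = 0.25.
Require 0.8ⁿ ≤ 0.25 ÷ (107/93) = 93/428.
0.8⁶ = 4096/15625 is still above 93/428 but 0.8⁷ = 16384/78125 is at or below it, so n = 7.

7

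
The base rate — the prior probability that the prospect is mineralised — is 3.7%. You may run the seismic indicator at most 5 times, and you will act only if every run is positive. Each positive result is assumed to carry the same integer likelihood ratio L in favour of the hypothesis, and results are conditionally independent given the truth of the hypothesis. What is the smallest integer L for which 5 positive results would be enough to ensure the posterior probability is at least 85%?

3

Prior odds = 0.037/0.963 = 37/963.
Target odds = 0.85/0.15 = 17/3.
Need L⁵ ≥ 17/3 ÷ (37/963) = 5457/37.
2⁵ = 32 < 5457/37 ≤ 243 = 3⁵, so L = 3.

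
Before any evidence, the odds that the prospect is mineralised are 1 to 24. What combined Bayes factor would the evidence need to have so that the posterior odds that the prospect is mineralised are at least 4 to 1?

Prior odds = 1/24.
Target odds = 4.
Required Bayes factor = 4 ÷ (1/24) = 96.

96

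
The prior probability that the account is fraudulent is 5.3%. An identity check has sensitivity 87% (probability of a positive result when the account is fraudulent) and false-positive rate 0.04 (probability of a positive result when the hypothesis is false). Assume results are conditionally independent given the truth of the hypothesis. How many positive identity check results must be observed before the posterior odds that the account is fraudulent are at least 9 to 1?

Prior odds = 0.053/0.947 = 53/947.
Likelihood ratio of a positive result = 0.87/0.04 = 21.75.
Target odds = 9.
Require 21.75ⁿ ≥ 9 ÷ (53/947) = 8523/53.
21.75¹ = 21.75 falls short of 8523/53 but 21.75² = 473.0625 reaches it, so n = 2.

2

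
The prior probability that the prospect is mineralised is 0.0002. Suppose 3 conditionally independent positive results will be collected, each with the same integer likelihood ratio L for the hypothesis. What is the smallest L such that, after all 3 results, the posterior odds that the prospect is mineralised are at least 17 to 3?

Prior odds = 0.0002/0.9998 = 1/4999.
Target odds = 17/3.
Need L³ ≥ 17/3 ÷ (1/4999) = 84983/3.
30³ = 27000 < 84983/3 ≤ 29791 = 31³, so L = 31.

31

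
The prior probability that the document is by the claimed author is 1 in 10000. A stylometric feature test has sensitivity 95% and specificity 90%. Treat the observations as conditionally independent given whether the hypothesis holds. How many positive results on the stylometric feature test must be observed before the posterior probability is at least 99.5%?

Prior odds = 0.0001/0.9999 = 1/9999.
False-positive rate = 1 − 0.9 = 0.1; likelihood ratio of a positive = 0.95/0.1 = 9.5.
Target odds: 0.995 ÷ 0.005 = 199.
Require 9.5ⁿ ≥ 199 ÷ (1/9999) = 1989801.
9.5⁶ = 47045881/64 falls short of 1989801 but 9.5⁷ = 893871739/128 reaches it, so n = 7.

7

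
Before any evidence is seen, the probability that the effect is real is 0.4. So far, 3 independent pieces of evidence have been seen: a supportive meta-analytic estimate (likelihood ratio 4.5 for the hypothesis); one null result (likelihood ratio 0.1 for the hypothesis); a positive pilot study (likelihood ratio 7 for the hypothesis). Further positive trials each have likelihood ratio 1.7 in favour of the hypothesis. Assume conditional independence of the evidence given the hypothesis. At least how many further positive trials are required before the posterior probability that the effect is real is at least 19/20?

Prior odds = 0.4/0.6 = 2/3.
Combined Bayes factor of the evidence already in hand = 4.5 × 0.1 × 7 = 3.15.
Odds after that evidence = (2/3) × 3.15 = 2.1.
Target odds = 0.95/0.05 = 19.
Need 1.7ⁿ ≥ 19 ÷ 2.1 = 190/21.
1.7⁴ = 8.3521 falls short of 190/21 but 1.7⁵ = 1419857/100000 reaches it, so n = 5.

5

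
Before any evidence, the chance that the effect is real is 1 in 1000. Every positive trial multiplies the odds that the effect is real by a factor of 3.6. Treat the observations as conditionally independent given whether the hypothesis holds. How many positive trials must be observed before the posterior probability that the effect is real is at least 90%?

8

Prior odds: 0.001 ÷ 0.999 = 1/999.
Likelihood ratio per positive trial = 3.6.
Target posterior odds = 0.9/0.1 = 9.
Require 3.6ⁿ ≥ 9 ÷ (1/999) = 8991.
3.6⁷ = 612220032/78125 falls short of 8991 but 3.6⁸ ≈28211.1 reaches it, so n = 8.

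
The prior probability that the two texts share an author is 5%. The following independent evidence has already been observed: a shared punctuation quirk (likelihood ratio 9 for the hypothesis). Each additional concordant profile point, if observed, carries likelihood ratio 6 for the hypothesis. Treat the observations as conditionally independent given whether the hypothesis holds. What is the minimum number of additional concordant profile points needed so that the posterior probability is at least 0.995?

Prior odds = 0.05/0.95 = 1/19.
Bayes factor of the evidence already in hand = 9.
Odds after that evidence = (1/19) × 9 = 9/19.
Target odds = 0.995/0.005 = 199.
Need 6ⁿ ≥ 199 ÷ (9/19) = 3781/9.
6³ = 216 falls short of 3781/9 but 6⁴ = 1296 reaches it, so n = 4.

4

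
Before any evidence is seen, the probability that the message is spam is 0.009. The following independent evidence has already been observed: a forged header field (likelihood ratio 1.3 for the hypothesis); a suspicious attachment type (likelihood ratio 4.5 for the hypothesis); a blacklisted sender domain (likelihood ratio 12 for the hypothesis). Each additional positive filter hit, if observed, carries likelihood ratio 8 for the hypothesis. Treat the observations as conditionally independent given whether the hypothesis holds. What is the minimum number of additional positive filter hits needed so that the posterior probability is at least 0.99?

3

Prior odds = 0.009/0.991 = 9/991.
Combined Bayes factor of the evidence already in hand = 1.3 × 4.5 × 12 = 70.2.
Odds after that evidence = (9/991) × 70.2 = 3159/4955.
Target odds = 0.99/0.01 = 99.
Need 8ⁿ ≥ 99 ÷ (3159/4955) = 54505/351.
8² = 64 falls short of 54505/351 but 8³ = 512 reaches it, so n = 3.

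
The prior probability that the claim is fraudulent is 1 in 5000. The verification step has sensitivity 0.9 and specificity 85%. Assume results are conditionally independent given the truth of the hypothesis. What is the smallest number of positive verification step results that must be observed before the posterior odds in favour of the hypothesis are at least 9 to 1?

Prior odds = 0.0002/0.9998 = 1/4999.
False-positive rate = 1 − 0.85 = 0.15; likelihood ratio of a positive = 0.9/0.15 = 6.
Target odds = 9.
Need (1/4999) × 6ⁿ ≥ 9, i.e. 6ⁿ ≥ 44991.
6⁵ = 7776 falls short of 44991 but 6⁶ = 46656 reaches it, so n = 6.

6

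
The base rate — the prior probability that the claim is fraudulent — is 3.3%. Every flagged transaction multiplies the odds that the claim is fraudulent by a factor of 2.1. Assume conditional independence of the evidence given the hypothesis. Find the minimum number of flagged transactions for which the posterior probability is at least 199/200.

Prior odds = 0.033/0.967 = 33/967.
Likelihood ratio per flagged transaction = 2.1.
Target odds: 0.995 ÷ 0.005 = 199.
Need (33/967) × 2.1ⁿ ≥ 199, i.e. 2.1ⁿ ≥ 192433/33.
2.1¹¹ ≈3502.78 falls short of 192433/33 but 2.1¹² ≈7355.83 reaches it, so n = 12.

12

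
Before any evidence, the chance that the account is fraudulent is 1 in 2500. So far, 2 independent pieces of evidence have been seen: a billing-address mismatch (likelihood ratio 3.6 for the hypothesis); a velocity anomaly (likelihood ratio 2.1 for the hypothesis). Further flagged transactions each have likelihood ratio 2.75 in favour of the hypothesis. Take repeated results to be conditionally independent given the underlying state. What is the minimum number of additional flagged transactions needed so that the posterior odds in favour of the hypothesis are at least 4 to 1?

8

Prior odds = 0.0004/0.9996 = 1/2499.
Combined Bayes factor of the evidence already in hand = 3.6 × 2.1 = 7.56.
Odds after that evidence = (1/2499) × 7.56 = 9/2975.
Target odds = 4.
Need 2.75ⁿ ≥ 4 ÷ (9/2975) = 11900/9.
2.75⁷ = 19487171/16384 falls short of 11900/9 but 2.75⁸ = 214358881/65536 reaches it, so n = 8.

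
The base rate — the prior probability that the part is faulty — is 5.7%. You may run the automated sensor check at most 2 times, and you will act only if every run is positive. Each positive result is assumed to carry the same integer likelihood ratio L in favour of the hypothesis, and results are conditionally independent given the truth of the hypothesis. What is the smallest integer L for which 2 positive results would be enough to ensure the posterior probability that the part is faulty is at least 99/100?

Prior odds = 0.057/0.943 = 57/943.
Target odds = 0.99/0.01 = 99.
Need L² ≥ 99 ÷ (57/943) = 31119/19.
40² = 1600 < 31119/19 ≤ 1681 = 41², so L = 41.

41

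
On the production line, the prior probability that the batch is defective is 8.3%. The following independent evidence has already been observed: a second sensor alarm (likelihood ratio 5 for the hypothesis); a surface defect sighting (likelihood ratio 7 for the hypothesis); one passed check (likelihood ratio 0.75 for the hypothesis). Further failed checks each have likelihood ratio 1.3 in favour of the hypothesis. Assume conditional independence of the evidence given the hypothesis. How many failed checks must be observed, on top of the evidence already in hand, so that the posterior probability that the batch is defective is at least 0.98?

12

Prior odds = 0.083/0.917 = 83/917.
Combined Bayes factor of the evidence already in hand = 5 × 7 × 0.75 = 26.25.
Odds after that evidence = (83/917) × 26.25 = 1245/524.
Target odds = 0.98/0.02 = 49.
Need 1.3ⁿ ≥ 49 ÷ (1245/524) = 25676/1245.
1.3¹¹ ≈17.9216 falls short of 25676/1245 but 1.3¹² ≈23.2981 reaches it, so n = 12.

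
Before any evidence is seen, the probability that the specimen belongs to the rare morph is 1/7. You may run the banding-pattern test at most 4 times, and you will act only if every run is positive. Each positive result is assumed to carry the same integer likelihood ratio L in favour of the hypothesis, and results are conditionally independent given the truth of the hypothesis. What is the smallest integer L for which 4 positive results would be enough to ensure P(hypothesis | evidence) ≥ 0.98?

Prior odds = (1/7)/(6/7) = 1/6.
Target odds = 0.98/0.02 = 49.
Need L⁴ ≥ 49 ÷ (1/6) = 294.
4⁴ = 256 < 294 ≤ 625 = 5⁴, so L = 5.

5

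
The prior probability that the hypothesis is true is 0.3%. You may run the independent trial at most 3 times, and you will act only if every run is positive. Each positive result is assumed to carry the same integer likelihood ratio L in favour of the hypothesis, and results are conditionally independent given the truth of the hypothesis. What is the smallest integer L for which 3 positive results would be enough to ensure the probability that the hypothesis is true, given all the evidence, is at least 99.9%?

70

Prior odds = 0.003/0.997 = 3/997.
Target odds = 0.999/0.001 = 999.
Need L³ ≥ 999 ÷ (3/997) = 332001.
69³ = 328509 < 332001 ≤ 343000 = 70³, so L = 70.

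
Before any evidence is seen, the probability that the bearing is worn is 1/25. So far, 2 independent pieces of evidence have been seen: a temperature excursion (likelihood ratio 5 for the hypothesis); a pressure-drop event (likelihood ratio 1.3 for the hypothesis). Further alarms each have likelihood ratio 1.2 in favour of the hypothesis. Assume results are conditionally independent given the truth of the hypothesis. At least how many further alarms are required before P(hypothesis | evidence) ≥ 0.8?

Prior odds = 0.04/0.96 = 1/24.
Combined Bayes factor of the evidence already in hand = 5 × 1.3 = 6.5.
Odds after that evidence = (1/24) × 6.5 = 13/48.
Target odds = 0.8/0.2 = 4.
Need 1.2ⁿ ≥ 4 ÷ (13/48) = 192/13.
1.2¹⁴ ≈12.8392 falls short of 192/13 but 1.2¹⁵ ≈15.407 reaches it, so n = 15.

15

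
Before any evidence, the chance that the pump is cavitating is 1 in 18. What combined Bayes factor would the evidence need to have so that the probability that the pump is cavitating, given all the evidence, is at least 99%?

Prior odds = (1/18)/(17/18) = 1/17.
Target odds = 0.99/0.01 = 99.
Required Bayes factor = 99 ÷ (1/17) = 1683.

1683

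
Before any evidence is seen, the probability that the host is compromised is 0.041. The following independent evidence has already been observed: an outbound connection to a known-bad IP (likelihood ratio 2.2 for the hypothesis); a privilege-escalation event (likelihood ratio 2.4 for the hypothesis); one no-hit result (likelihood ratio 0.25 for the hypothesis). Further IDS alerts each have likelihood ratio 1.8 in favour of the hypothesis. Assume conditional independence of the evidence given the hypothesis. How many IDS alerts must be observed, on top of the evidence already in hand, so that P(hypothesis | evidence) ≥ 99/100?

13

Prior odds = 0.041/0.959 = 41/959.
Combined Bayes factor of the evidence already in hand = 2.2 × 2.4 × 0.25 = 1.32.
Odds after that evidence = (41/959) × 1.32 = 1353/23975.
Target odds = 0.99/0.01 = 99.
Need 1.8ⁿ ≥ 99 ÷ (1353/23975) = 71925/41.
1.8¹² ≈1156.83 falls short of 71925/41 but 1.8¹³ ≈2082.3 reaches it, so n = 13.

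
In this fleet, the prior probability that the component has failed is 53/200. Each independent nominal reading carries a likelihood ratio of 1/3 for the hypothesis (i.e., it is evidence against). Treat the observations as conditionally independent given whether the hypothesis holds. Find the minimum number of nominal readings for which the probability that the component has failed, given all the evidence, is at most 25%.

1

Prior odds = 0.265/0.735 = 53/147.
Likelihood ratio per nominal reading = 1/3.
Target odds: 0.25 ÷ 0.75 = 1/3.
Need (53/147) × (1/3)ⁿ ≤ 1/3, i.e. (1/3)ⁿ ≤ 49/53.
(1/3)¹ = 1/3, which is already at or below the required 49/53; so n = 1.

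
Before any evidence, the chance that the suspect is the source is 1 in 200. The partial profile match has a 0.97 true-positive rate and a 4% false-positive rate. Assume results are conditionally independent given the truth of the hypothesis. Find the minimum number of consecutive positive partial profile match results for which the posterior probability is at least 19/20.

3

Prior odds = 0.005/0.995 = 1/199.
Likelihood ratio of a positive result = 0.97/0.04 = 24.25.
Target posterior odds = 0.95/0.05 = 19.
Need (1/199) × 24.25ⁿ ≥ 19, i.e. 24.25ⁿ ≥ 3781.
24.25² = 588.0625 falls short of 3781 but 24.25³ = 912673/64 reaches it, so n = 3.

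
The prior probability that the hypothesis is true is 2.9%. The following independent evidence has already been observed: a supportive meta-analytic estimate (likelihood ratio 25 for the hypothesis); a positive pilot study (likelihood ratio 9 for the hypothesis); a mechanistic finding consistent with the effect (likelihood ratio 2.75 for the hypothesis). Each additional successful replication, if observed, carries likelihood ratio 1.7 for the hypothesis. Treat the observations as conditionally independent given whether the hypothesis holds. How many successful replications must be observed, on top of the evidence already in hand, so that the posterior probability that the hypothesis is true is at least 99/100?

Prior odds = 0.029/0.971 = 29/971.
Combined Bayes factor of the evidence already in hand = 25 × 9 × 2.75 = 618.75.
Odds after that evidence = (29/971) × 618.75 = 71775/3884.
Target odds = 0.99/0.01 = 99.
Need 1.7ⁿ ≥ 99 ÷ (71775/3884) = 3884/725.
1.7³ = 4.913 falls short of 3884/725 but 1.7⁴ = 8.3521 reaches it, so n = 4.

4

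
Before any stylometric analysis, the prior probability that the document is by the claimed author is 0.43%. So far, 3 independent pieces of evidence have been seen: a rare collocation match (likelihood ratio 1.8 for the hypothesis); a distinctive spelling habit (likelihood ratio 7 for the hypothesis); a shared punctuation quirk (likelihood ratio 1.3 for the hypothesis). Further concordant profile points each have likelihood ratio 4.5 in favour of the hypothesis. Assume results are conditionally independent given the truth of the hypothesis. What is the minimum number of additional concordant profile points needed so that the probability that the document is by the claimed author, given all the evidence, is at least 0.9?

Prior odds = 0.0043/0.9957 = 43/9957.
Combined Bayes factor of the evidence already in hand = 1.8 × 7 × 1.3 = 16.38.
Odds after that evidence = (43/9957) × 16.38 = 11739/165950.
Target odds = 0.9/0.1 = 9.
Need 4.5ⁿ ≥ 9 ÷ (11739/165950) = 497850/3913.
4.5³ = 91.125 falls short of 497850/3913 but 4.5⁴ = 410.0625 reaches it, so n = 4.

4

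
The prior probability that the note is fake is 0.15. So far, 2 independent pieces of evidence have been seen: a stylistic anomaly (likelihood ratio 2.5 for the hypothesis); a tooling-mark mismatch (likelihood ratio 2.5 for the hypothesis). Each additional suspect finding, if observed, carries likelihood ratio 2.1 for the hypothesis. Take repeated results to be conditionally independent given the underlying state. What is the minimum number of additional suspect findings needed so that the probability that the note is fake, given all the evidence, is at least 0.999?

10

Prior odds = 0.15/0.85 = 3/17.
Combined Bayes factor of the evidence already in hand = 2.5 × 2.5 = 6.25.
Odds after that evidence = (3/17) × 6.25 = 75/68.
Target odds = 0.999/0.001 = 999.
Need 2.1ⁿ ≥ 999 ÷ (75/68) = 905.76.
2.1⁹ ≈794.28 falls short of 905.76 but 2.1¹⁰ ≈1667.99 reaches it, so n = 10.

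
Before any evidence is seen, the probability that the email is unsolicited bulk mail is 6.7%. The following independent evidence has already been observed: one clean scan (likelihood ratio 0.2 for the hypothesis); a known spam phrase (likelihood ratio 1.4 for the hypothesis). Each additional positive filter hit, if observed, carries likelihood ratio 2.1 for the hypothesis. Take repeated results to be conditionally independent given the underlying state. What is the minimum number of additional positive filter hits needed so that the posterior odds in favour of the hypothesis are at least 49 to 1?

Prior odds = 0.067/0.933 = 67/933.
Combined Bayes factor of the evidence already in hand = 0.2 × 1.4 = 0.28.
Odds after that evidence = (67/933) × 0.28 = 469/23325.
Target odds = 49.
Need 2.1ⁿ ≥ 49 ÷ (469/23325) = 163275/67.
2.1¹⁰ ≈1667.99 falls short of 163275/67 but 2.1¹¹ ≈3502.78 reaches it, so n = 11.

11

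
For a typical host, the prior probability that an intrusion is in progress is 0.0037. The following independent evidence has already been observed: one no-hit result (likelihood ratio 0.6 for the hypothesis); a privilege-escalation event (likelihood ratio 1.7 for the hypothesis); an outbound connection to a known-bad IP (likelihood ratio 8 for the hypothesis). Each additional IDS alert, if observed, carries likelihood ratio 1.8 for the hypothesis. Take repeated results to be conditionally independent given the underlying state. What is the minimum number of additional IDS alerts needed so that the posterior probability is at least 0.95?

11

Prior odds = 0.0037/0.9963 = 37/9963.
Combined Bayes factor of the evidence already in hand = 0.6 × 1.7 × 8 = 8.16.
Odds after that evidence = (37/9963) × 8.16 = 2516/83025.
Target odds = 0.95/0.05 = 19.
Need 1.8ⁿ ≥ 19 ÷ (2516/83025) = 1577475/2516.
1.8¹⁰ ≈357.047 falls short of 1577475/2516 but 1.8¹¹ ≈642.684 reaches it, so n = 11.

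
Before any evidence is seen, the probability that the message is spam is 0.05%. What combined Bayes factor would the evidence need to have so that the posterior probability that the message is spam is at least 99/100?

Prior odds = 0.0005/0.9995 = 1/1999.
Target odds = 0.99/0.01 = 99.
Required Bayes factor = 99 ÷ (1/1999) = 197901.

197901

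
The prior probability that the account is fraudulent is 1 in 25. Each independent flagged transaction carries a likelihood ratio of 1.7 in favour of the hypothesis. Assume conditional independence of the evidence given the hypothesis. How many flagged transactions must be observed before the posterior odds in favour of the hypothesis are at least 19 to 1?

Prior odds: 0.04 ÷ 0.96 = 1/24.
Likelihood ratio per flagged transaction = 1.7.
Target odds = 19.
Require 1.7ⁿ ≥ 19 ÷ (1/24) = 456.
1.7¹¹ ≈342.719 falls short of 456 but 1.7¹² ≈582.622 reaches it, so n = 12.

12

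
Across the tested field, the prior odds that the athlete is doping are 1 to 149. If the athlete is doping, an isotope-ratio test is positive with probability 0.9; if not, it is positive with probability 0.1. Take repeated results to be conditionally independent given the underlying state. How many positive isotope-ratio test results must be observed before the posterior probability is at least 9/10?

4

Prior odds = 1/149.
Likelihood ratio of a positive = 0.9/0.1 = 9.
Target odds: 0.9 ÷ 0.1 = 9.
Need (1/149) × 9ⁿ ≥ 9, i.e. 9ⁿ ≥ 1341.
9³ = 729 falls short of 1341 but 9⁴ = 6561 reaches it, so n = 4.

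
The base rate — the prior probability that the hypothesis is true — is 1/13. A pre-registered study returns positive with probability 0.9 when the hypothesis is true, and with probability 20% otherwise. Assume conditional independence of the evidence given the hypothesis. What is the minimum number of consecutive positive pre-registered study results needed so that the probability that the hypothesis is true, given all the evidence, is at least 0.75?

3

Prior odds: (1/13) ÷ (12/13) = 1/12.
Likelihood ratio of a positive result = 0.9/0.2 = 4.5.
Target odds: 0.75 ÷ 0.25 = 3.
Require 4.5ⁿ ≥ 3 ÷ (1/12) = 36.
4.5² = 20.25 falls short of 36 but 4.5³ = 91.125 reaches it, so n = 3.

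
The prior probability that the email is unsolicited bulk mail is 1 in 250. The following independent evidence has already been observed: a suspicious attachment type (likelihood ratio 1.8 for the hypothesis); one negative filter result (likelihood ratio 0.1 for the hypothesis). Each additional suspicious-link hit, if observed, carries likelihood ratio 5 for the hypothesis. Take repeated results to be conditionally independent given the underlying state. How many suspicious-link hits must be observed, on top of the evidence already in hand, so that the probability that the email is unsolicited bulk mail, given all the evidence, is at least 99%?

Prior odds = 0.004/0.996 = 1/249.
Combined Bayes factor of the evidence already in hand = 1.8 × 0.1 = 0.18.
Odds after that evidence = (1/249) × 0.18 = 3/4150.
Target odds = 0.99/0.01 = 99.
Need 5ⁿ ≥ 99 ÷ (3/4150) = 136950.
5⁷ = 78125 falls short of 136950 but 5⁸ = 390625 reaches it, so n = 8.

8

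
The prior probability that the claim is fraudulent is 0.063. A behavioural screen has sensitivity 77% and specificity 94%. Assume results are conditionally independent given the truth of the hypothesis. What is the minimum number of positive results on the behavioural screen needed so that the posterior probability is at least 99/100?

Prior odds = 0.063/0.937 = 63/937.
False-positive rate = 1 − 0.94 = 0.06; likelihood ratio of a positive = 0.77/0.06 = 77/6.
Target posterior odds = 0.99/0.01 = 99.
Need (63/937) × (77/6)ⁿ ≥ 99, i.e. (77/6)ⁿ ≥ 10307/7.
(77/6)² = 5929/36 falls short of 10307/7 but (77/6)³ = 456533/216 reaches it, so n = 3.

3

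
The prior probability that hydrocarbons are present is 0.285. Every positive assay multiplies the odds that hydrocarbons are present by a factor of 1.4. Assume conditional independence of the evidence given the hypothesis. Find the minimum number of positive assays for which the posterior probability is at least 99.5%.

19

Prior odds = 0.285/0.715 = 57/143.
Likelihood ratio per positive assay = 1.4.
Target posterior odds = 0.995/0.005 = 199.
Require 1.4ⁿ ≥ 199 ÷ (57/143) = 28457/57.
1.4¹⁸ ≈426.879 falls short of 28457/57 but 1.4¹⁹ ≈597.63 reaches it, so n = 19.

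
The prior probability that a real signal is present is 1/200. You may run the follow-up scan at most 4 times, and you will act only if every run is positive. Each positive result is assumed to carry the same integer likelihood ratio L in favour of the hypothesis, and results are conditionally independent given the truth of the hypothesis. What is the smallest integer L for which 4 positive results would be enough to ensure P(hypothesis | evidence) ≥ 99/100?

Prior odds = 0.005/0.995 = 1/199.
Target odds = 0.99/0.01 = 99.
Need L⁴ ≥ 99 ÷ (1/199) = 19701.
11⁴ = 14641 < 19701 ≤ 20736 = 12⁴, so L = 12.

12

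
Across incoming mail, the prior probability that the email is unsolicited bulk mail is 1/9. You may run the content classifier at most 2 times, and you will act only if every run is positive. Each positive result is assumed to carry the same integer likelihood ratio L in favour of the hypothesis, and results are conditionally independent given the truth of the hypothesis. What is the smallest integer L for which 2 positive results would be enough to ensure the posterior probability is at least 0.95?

13

Prior odds = (1/9)/(8/9) = 0.125.
Target odds = 0.95/0.05 = 19.
Need L² ≥ 19 ÷ 0.125 = 152.
12² = 144 < 152 ≤ 169 = 13², so L = 13.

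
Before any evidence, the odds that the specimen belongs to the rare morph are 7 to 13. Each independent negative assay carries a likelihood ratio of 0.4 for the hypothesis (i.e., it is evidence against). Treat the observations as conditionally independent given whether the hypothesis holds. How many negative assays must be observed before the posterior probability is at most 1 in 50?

4

Prior odds = 7/13.
Likelihood ratio per negative assay = 0.4.
Target odds: 0.02 ÷ 0.98 = 1/49.
Require 0.4ⁿ ≤ 1/49 ÷ (7/13) = 13/343.
0.4³ = 0.064 is still above 13/343 but 0.4⁴ = 0.0256 is at or below it, so n = 4.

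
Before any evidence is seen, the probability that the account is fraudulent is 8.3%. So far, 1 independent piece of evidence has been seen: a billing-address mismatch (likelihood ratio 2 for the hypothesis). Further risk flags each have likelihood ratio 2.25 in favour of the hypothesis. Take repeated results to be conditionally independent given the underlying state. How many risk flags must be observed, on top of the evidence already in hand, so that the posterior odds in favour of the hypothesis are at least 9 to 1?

Prior odds = 0.083/0.917 = 83/917.
Bayes factor of the evidence already in hand = 2.
Odds after that evidence = (83/917) × 2 = 166/917.
Target odds = 9.
Need 2.25ⁿ ≥ 9 ÷ (166/917) = 8253/166.
2.25⁴ = 25.62890625 falls short of 8253/166 but 2.25⁵ = 59049/1024 reaches it, so n = 5.

5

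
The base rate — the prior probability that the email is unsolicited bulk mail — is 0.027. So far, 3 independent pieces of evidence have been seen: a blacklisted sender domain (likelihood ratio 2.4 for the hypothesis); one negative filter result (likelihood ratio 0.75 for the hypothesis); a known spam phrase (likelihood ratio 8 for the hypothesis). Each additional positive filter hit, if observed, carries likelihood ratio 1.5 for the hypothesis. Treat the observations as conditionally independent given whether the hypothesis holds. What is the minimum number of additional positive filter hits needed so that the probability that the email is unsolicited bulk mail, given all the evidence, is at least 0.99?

14

Prior odds = 0.027/0.973 = 27/973.
Combined Bayes factor of the evidence already in hand = 2.4 × 0.75 × 8 = 14.4.
Odds after that evidence = (27/973) × 14.4 = 1944/4865.
Target odds = 0.99/0.01 = 99.
Need 1.5ⁿ ≥ 99 ÷ (1944/4865) = 53515/216.
1.5¹³ = 1594323/8192 falls short of 53515/216 but 1.5¹⁴ = 4782969/16384 reaches it, so n = 14.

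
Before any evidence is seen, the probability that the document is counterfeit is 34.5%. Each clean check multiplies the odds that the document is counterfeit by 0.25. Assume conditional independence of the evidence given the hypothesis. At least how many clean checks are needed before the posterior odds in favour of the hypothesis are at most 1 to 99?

Prior odds = 0.345/0.655 = 69/131.
Likelihood ratio per clean check = 0.25.
Target odds = 1/99.
Require 0.25ⁿ ≤ 1/99 ÷ (69/131) = 131/6831.
0.25² = 0.0625 is still above 131/6831 but 0.25³ = 0.015625 is at or below it, so n = 3.

3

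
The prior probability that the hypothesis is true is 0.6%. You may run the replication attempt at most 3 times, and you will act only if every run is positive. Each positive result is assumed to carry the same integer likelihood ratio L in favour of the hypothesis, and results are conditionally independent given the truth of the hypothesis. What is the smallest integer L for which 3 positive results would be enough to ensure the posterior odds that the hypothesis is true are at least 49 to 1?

Prior odds = 0.006/0.994 = 3/497.
Target odds = 49.
Need L³ ≥ 49 ÷ (3/497) = 24353/3.
20³ = 8000 < 24353/3 ≤ 9261 = 21³, so L = 21.

21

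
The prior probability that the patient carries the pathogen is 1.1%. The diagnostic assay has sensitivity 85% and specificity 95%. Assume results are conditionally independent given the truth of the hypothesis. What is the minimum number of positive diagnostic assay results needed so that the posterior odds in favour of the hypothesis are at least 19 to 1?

3

Prior odds: 0.011 ÷ 0.989 = 11/989.
False-positive rate = 1 − 0.95 = 0.05; likelihood ratio of a positive = 0.85/0.05 = 17.
Target odds = 19.
Need (11/989) × 17ⁿ ≥ 19, i.e. 17ⁿ ≥ 18791/11.
17² = 289 falls short of 18791/11 but 17³ = 4913 reaches it, so n = 3.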